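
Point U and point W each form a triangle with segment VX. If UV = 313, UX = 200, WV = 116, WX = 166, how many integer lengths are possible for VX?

168

From triangle UVX: 113 < VX < 513.
From triangle WVX: 50 < VX < 282.
Intersection: 113 < VX < 282, so integers 114 through 281: 168 values.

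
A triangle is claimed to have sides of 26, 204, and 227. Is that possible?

Yes

The longest side is 227, and the other two sum to 230.
Since 230 > 227, the triangle inequality holds.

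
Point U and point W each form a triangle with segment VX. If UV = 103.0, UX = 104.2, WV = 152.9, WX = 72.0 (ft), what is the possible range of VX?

From triangle UVX: |103.0 − 104.2| < VX < 103.0 + 104.2, i.e. 1.2 < VX < 207.2.
From triangle WVX: 80.9 < VX < 224.9.
Both must hold, so VX lies in the intersection.

80.9 < VX < 207.2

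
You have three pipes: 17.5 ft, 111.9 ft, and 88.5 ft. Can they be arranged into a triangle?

No

The longest side is 111.9, but the other two sum to only 106.0.
106.0 < 111.9, so the triangle inequality fails.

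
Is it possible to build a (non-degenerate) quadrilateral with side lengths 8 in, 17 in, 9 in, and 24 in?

Yes

A quadrilateral exists iff every side is shorter than the sum of the others — equivalently, the longest side is less than the sum of the rest.
Longest side 24 < 34 (sum of the remaining 3), so yes.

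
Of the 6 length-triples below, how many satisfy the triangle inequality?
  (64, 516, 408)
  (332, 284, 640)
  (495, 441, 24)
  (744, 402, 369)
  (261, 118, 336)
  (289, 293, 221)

(64,408,516): 64+408 ≤ 516 → not valid
(284,332,640): 284+332 ≤ 640 → not valid
(24,441,495): 24+441 ≤ 495 → not valid
(369,402,744): 369+402 > 744 → valid
(118,261,336): 118+261 > 336 → valid
(221,289,293): 221+289 > 293 → valid
3 of the 6 triples form a triangle.

3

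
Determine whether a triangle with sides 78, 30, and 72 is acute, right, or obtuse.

Compare the square of the longest side to the sum of squares of the other two: 30² + 72² = 6084 = 78².

right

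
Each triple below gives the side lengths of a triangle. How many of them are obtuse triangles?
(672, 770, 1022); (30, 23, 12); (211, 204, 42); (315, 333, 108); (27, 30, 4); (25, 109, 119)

(672,770,1022): 672²+770² = 1044484 = 1022² → right
(30,23,12): 12²+23² = 673 < 900 = 30² → obtuse
(211,204,42): 42²+204² = 43380 < 44521 = 211² → obtuse
(315,333,108): 108²+315² = 110889 = 333² → right
(27,30,4): 4²+27² = 745 < 900 = 30² → obtuse
(25,109,119): 25²+109² = 12506 < 14161 = 119² → obtuse
4 of the 6 are obtuse.

4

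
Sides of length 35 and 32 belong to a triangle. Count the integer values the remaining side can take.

63

The third side lies in the open interval (3, 67).
Integers from 4 to 66 inclusive: 66 − 4 + 1 = 63.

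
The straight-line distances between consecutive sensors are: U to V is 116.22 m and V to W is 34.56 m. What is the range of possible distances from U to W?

81.66 ≤ UW ≤ 150.78 m

By the triangle inequality, |116.22 − 34.56| ≤ UW ≤ 116.22 + 34.56.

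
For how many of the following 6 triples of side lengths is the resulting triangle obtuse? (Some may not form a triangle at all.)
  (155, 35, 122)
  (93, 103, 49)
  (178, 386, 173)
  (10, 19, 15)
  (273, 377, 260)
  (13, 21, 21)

2

(155,35,122): 35²+122² = 16109 < 24025 = 155² → obtuse
(93,103,49): 49²+93² = 11050 > 10609 = 103² → acute
(178,386,173): 173+178 ≤ 386, not a triangle
(10,19,15): 10²+15² = 325 < 361 = 19² → obtuse
(273,377,260): 260²+273² = 142129 = 377² → right
(13,21,21): 13²+21² = 610 > 441 = 21² → acute
2 of the 6 are obtuse.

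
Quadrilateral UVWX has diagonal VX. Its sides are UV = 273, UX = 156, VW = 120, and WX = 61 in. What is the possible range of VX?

117 < VX < 181

From triangle UVX: |273 − 156| < VX < 273 + 156, i.e. 117 < VX < 429.
From triangle WVX: 59 < VX < 181.
Both must hold, so VX lies in the intersection.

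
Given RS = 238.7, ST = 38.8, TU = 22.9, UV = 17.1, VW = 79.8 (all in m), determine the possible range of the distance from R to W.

The maximum is all hops collinear in one direction: 238.7 + 38.8 + 22.9 + 17.1 + 79.8 = 397.3.
The longest hop is 238.7; the others sum to 158.6. Folding the others back against it leaves at least 238.7 − 158.6 = 80.1.

80.1 ≤ RW ≤ 397.3 m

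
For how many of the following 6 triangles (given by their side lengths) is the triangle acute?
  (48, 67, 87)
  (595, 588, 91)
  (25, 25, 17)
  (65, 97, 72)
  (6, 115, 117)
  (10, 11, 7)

2

(48,67,87): 48²+67² = 6793 < 7569 = 87² → obtuse
(595,588,91): 91²+588² = 354025 = 595² → right
(25,25,17): 17²+25² = 914 > 625 = 25² → acute
(65,97,72): 65²+72² = 9409 = 97² → right
(6,115,117): 6²+115² = 13261 < 13689 = 117² → obtuse
(10,11,7): 7²+10² = 149 > 121 = 11² → acute
2 of the 6 are acute.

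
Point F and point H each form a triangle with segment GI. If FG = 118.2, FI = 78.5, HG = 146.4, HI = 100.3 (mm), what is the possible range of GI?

46.1 < GI < 196.7

From triangle FGI: |118.2 − 78.5| < GI < 118.2 + 78.5, i.e. 39.7 < GI < 196.7.
From triangle HGI: 46.1 < GI < 246.7.
Both must hold, so GI lies in the intersection.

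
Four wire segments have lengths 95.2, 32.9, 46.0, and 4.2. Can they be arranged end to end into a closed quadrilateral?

For a quadrilateral, each side must be shorter than the sum of the others.
Here the longest side is 95.2, but the remaining 3 sides sum to only 83.1.

No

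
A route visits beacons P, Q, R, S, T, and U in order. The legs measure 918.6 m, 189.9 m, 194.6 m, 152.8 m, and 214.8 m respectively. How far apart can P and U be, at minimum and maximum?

The maximum is all hops collinear in one direction: 918.6 + 189.9 + 194.6 + 152.8 + 214.8 = 1670.7.
The longest hop is 918.6; the others sum to 752.1. Folding the others back against it leaves at least 918.6 − 752.1 = 166.5.

166.5 ≤ PU ≤ 1670.7 m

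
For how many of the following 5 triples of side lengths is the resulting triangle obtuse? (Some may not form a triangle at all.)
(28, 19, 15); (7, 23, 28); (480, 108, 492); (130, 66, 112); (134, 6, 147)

2

(28,19,15): 15²+19² = 586 < 784 = 28² → obtuse
(7,23,28): 7²+23² = 578 < 784 = 28² → obtuse
(480,108,492): 108²+480² = 242064 = 492² → right
(130,66,112): 66²+112² = 16900 = 130² → right
(134,6,147): 6+134 ≤ 147, not a triangle
2 of the 5 are obtuse.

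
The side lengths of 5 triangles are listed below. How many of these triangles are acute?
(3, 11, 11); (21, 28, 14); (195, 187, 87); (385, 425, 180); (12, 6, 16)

(3,11,11): 3²+11² = 130 > 121 = 11² → acute
(21,28,14): 14²+21² = 637 < 784 = 28² → obtuse
(195,187,87): 87²+187² = 42538 > 38025 = 195² → acute
(385,425,180): 180²+385² = 180625 = 425² → right
(12,6,16): 6²+12² = 180 < 256 = 16² → obtuse
2 of the 5 are acute.

2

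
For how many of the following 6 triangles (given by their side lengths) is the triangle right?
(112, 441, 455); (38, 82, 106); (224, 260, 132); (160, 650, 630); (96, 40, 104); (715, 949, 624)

5

(112,441,455): 112²+441² = 207025 = 455² → right
(38,82,106): 38²+82² = 8168 < 11236 = 106² → obtuse
(224,260,132): 132²+224² = 67600 = 260² → right
(160,650,630): 160²+630² = 422500 = 650² → right
(96,40,104): 40²+96² = 10816 = 104² → right
(715,949,624): 624²+715² = 900601 = 949² → right
5 of the 6 are right.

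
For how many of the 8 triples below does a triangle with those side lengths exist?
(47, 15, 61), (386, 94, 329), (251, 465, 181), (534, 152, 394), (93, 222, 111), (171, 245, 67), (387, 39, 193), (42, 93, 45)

(15,47,61): 15+47 > 61 → valid
(94,329,386): 94+329 > 386 → valid
(181,251,465): 181+251 ≤ 465 → not valid
(152,394,534): 152+394 > 534 → valid
(93,111,222): 93+111 ≤ 222 → not valid
(67,171,245): 67+171 ≤ 245 → not valid
(39,193,387): 39+193 ≤ 387 → not valid
(42,45,93): 42+45 ≤ 93 → not valid
3 of the 8 triples form a triangle.

3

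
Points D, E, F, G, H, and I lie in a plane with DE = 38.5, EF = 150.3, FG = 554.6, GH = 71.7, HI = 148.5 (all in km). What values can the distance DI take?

145.6 ≤ DI ≤ 963.6 km

The maximum is all hops collinear in one direction: 38.5 + 150.3 + 554.6 + 71.7 + 148.5 = 963.6.
The longest hop is 554.6; the others sum to 409.0. Folding the others back against it leaves at least 554.6 − 409.0 = 145.6.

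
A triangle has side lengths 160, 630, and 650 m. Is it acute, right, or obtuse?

right

Compare the square of the longest side to the sum of squares of the other two: 160² + 630² = 422500 = 650².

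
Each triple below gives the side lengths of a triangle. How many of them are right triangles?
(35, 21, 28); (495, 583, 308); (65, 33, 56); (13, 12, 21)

(35,21,28): 21²+28² = 1225 = 35² → right
(495,583,308): 308²+495² = 339889 = 583² → right
(65,33,56): 33²+56² = 4225 = 65² → right
(13,12,21): 12²+13² = 313 < 441 = 21² → obtuse
3 of the 4 are right.

3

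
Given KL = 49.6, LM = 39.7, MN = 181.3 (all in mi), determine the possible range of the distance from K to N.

92.0 ≤ KN ≤ 270.6 mi

The maximum is all hops collinear in one direction: 49.6 + 39.7 + 181.3 = 270.6.
The longest hop is 181.3; the others sum to 89.3. Folding the others back against it leaves at least 181.3 − 89.3 = 92.0.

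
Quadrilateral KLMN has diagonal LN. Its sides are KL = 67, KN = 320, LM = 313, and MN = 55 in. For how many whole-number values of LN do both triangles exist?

From triangle KLN: 253 < LN < 387.
From triangle MLN: 258 < LN < 368.
Intersection: 258 < LN < 368, so integers 259 through 367: 109 values.

109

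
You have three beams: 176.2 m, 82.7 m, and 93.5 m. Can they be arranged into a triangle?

No

The two shorter sides sum to 176.2, exactly equal to the longest side 176.2.
That gives only a degenerate (flat) triangle — the inequality must be strict.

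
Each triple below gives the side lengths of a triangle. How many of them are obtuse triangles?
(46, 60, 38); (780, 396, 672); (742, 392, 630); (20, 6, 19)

2

(46,60,38): 38²+46² = 3560 < 3600 = 60² → obtuse
(780,396,672): 396²+672² = 608400 = 780² → right
(742,392,630): 392²+630² = 550564 = 742² → right
(20,6,19): 6²+19² = 397 < 400 = 20² → obtuse
2 of the 4 are obtuse.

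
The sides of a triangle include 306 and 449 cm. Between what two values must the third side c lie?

By the triangle inequality, c must be less than 306 + 449 = 755 and greater than |306 − 449| = 143.

143 < c < 755 (cm)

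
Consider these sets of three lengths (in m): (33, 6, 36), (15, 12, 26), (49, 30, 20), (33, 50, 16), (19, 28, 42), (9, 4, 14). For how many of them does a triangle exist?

4

(6,33,36): 6+33 > 36 → valid
(12,15,26): 12+15 > 26 → valid
(20,30,49): 20+30 > 49 → valid
(16,33,50): 16+33 ≤ 50 → not valid
(19,28,42): 19+28 > 42 → valid
(4,9,14): 4+9 ≤ 14 → not valid
4 of the 6 triples form a triangle.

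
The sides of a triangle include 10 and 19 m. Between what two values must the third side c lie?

By the triangle inequality, c must be less than 10 + 19 = 29 and greater than |10 − 19| = 9.

9 < c < 29 (m)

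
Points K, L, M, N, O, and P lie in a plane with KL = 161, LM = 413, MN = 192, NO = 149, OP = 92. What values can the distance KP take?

The maximum is all hops collinear in one direction: 161 + 413 + 192 + 149 + 92 = 1007.
The longest hop is 413; the others sum to 594. Since 413 ≤ 594, the path can fold back on itself completely, so the minimum distance is 0.

0 ≤ KP ≤ 1007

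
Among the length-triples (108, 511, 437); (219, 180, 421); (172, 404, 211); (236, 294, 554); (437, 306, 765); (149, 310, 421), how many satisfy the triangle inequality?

(108,437,511): 108+437 > 511 → valid
(180,219,421): 180+219 ≤ 421 → not valid
(172,211,404): 172+211 ≤ 404 → not valid
(236,294,554): 236+294 ≤ 554 → not valid
(306,437,765): 306+437 ≤ 765 → not valid
(149,310,421): 149+310 > 421 → valid
2 of the 6 triples form a triangle.

2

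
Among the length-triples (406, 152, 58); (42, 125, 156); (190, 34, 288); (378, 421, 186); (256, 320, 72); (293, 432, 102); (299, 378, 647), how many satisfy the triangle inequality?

(58,152,406): 58+152 ≤ 406 → not valid
(42,125,156): 42+125 > 156 → valid
(34,190,288): 34+190 ≤ 288 → not valid
(186,378,421): 186+378 > 421 → valid
(72,256,320): 72+256 > 320 → valid
(102,293,432): 102+293 ≤ 432 → not valid
(299,378,647): 299+378 > 647 → valid
4 of the 7 triples form a triangle.

4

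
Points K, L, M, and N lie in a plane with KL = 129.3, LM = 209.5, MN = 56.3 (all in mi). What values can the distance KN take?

23.9 ≤ KN ≤ 395.1 mi

The maximum is all hops collinear in one direction: 129.3 + 209.5 + 56.3 = 395.1.
The longest hop is 209.5; the others sum to 185.6. Folding the others back against it leaves at least 209.5 − 185.6 = 23.9.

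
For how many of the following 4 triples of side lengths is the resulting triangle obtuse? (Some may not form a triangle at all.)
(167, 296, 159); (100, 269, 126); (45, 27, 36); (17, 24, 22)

(167,296,159): 159²+167² = 53170 < 87616 = 296² → obtuse
(100,269,126): 100+126 ≤ 269, not a triangle
(45,27,36): 27²+36² = 2025 = 45² → right
(17,24,22): 17²+22² = 773 > 576 = 24² → acute
1 of the 4 is obtuse.

1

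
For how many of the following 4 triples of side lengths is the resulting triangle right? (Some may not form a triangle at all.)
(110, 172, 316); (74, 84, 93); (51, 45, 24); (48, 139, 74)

(110,172,316): 110+172 ≤ 316, not a triangle
(74,84,93): 74²+84² = 12532 > 8649 = 93² → acute
(51,45,24): 24²+45² = 2601 = 51² → right
(48,139,74): 48+74 ≤ 139, not a triangle
1 of the 4 is right.

1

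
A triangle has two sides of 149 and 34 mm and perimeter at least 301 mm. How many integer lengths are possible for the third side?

Triangle inequality: 115 < x < 183. Perimeter ≥ 301 gives x ≥ 301 − 149 − 34 = 118.
So 118 ≤ x < 183; integers 118 through 182: 65 values.

65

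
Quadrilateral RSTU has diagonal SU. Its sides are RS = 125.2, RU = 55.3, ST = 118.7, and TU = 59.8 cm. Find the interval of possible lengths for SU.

69.9 < SU < 178.5

From triangle RSU: |125.2 − 55.3| < SU < 125.2 + 55.3, i.e. 69.9 < SU < 180.5.
From triangle TSU: 58.9 < SU < 178.5.
Both must hold, so SU lies in the intersection.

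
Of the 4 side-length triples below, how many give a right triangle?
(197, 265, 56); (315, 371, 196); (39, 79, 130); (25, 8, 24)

1

(197,265,56): 56+197 ≤ 265, not a triangle
(315,371,196): 196²+315² = 137641 = 371² → right
(39,79,130): 39+79 ≤ 130, not a triangle
(25,8,24): 8²+24² = 640 > 625 = 25² → acute
1 of the 4 is right.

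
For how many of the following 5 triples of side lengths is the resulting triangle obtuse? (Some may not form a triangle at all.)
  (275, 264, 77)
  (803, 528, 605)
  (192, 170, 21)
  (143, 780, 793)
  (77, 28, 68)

(275,264,77): 77²+264² = 75625 = 275² → right
(803,528,605): 528²+605² = 644809 = 803² → right
(192,170,21): 21+170 ≤ 192, not a triangle
(143,780,793): 143²+780² = 628849 = 793² → right
(77,28,68): 28²+68² = 5408 < 5929 = 77² → obtuse
1 of the 5 is obtuse.

1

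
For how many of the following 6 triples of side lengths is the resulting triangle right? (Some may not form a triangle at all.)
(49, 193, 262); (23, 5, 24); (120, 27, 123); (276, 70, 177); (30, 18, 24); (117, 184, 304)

(49,193,262): 49+193 ≤ 262, not a triangle
(23,5,24): 5²+23² = 554 < 576 = 24² → obtuse
(120,27,123): 27²+120² = 15129 = 123² → right
(276,70,177): 70+177 ≤ 276, not a triangle
(30,18,24): 18²+24² = 900 = 30² → right
(117,184,304): 117+184 ≤ 304, not a triangle
2 of the 6 are right.

2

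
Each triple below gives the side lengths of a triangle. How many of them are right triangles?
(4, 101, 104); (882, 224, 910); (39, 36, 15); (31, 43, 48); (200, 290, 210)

(4,101,104): 4²+101² = 10217 < 10816 = 104² → obtuse
(882,224,910): 224²+882² = 828100 = 910² → right
(39,36,15): 15²+36² = 1521 = 39² → right
(31,43,48): 31²+43² = 2810 > 2304 = 48² → acute
(200,290,210): 200²+210² = 84100 = 290² → right
3 of the 5 are right.

3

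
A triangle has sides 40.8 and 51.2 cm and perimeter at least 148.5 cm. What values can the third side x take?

56.5 ≤ x < 92.0 cm

Triangle inequality alone gives 10.4 < x < 92.0.
The perimeter condition gives x ≥ 148.5 − 40.8 − 51.2 = 56.5.
Intersecting the two: 56.5 ≤ x < 92.0.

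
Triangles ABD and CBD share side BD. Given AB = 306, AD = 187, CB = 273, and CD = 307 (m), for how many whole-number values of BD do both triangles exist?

373

From triangle ABD: 119 < BD < 493.
From triangle CBD: 34 < BD < 580.
Intersection: 119 < BD < 493, so integers 120 through 492: 373 values.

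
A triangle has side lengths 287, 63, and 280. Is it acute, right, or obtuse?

Compare the square of the longest side to the sum of squares of the other two: 63² + 280² = 82369 = 287².

right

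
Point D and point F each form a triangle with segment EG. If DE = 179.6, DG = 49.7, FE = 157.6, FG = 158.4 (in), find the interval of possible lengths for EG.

129.9 < EG < 229.3

From triangle DEG: |179.6 − 49.7| < EG < 179.6 + 49.7, i.e. 129.9 < EG < 229.3.
From triangle FEG: 0.8 < EG < 316.0.
Both must hold, so EG lies in the intersection.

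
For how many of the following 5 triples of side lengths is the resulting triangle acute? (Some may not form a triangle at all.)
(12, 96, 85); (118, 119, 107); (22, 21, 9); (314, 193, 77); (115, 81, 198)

2

(12,96,85): 12²+85² = 7369 < 9216 = 96² → obtuse
(118,119,107): 107²+118² = 25373 > 14161 = 119² → acute
(22,21,9): 9²+21² = 522 > 484 = 22² → acute
(314,193,77): 77+193 ≤ 314, not a triangle
(115,81,198): 81+115 ≤ 198, not a triangle
2 of the 5 are acute.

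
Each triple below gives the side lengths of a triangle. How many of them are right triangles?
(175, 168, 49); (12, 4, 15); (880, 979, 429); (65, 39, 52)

3

(175,168,49): 49²+168² = 30625 = 175² → right
(12,4,15): 4²+12² = 160 < 225 = 15² → obtuse
(880,979,429): 429²+880² = 958441 = 979² → right
(65,39,52): 39²+52² = 4225 = 65² → right
3 of the 4 are right.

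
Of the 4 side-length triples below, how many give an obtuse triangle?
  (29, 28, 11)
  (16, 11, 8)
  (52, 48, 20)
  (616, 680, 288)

(29,28,11): 11²+28² = 905 > 841 = 29² → acute
(16,11,8): 8²+11² = 185 < 256 = 16² → obtuse
(52,48,20): 20²+48² = 2704 = 52² → right
(616,680,288): 288²+616² = 462400 = 680² → right
1 of the 4 is obtuse.

1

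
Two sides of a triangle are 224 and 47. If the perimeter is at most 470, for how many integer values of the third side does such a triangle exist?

22

Triangle inequality: 177 < x < 271. Perimeter ≤ 470 gives x ≤ 470 − 224 − 47 = 199.
So 177 < x ≤ 199; integers 178 through 199: 22 values.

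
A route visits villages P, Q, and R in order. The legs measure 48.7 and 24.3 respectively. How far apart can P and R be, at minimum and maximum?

24.4 ≤ PR ≤ 73.0

By the triangle inequality, |48.7 − 24.3| ≤ PR ≤ 48.7 + 24.3.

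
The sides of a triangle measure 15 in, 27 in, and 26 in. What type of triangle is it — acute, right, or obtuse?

acute

Compare the square of the longest side to the sum of squares of the other two: 15² + 26² = 901 > 729 = 27².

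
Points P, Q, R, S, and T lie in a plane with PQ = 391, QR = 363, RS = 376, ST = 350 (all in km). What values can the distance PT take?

0 ≤ PT ≤ 1480 km

The maximum is all hops collinear in one direction: 391 + 363 + 376 + 350 = 1480.
The longest hop is 391; the others sum to 1089. Since 391 ≤ 1089, the path can fold back on itself completely, so the minimum distance is 0.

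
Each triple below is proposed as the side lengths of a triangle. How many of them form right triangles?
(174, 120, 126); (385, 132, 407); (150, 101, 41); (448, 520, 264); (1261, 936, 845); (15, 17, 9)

(174,120,126): 120²+126² = 30276 = 174² → right
(385,132,407): 132²+385² = 165649 = 407² → right
(150,101,41): 41+101 ≤ 150, not a triangle
(448,520,264): 264²+448² = 270400 = 520² → right
(1261,936,845): 845²+936² = 1590121 = 1261² → right
(15,17,9): 9²+15² = 306 > 289 = 17² → acute
4 of the 6 are right.

4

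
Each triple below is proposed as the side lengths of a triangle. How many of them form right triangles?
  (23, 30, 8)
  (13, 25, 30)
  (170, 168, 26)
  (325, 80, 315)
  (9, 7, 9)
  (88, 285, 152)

2

(23,30,8): 8²+23² = 593 < 900 = 30² → obtuse
(13,25,30): 13²+25² = 794 < 900 = 30² → obtuse
(170,168,26): 26²+168² = 28900 = 170² → right
(325,80,315): 80²+315² = 105625 = 325² → right
(9,7,9): 7²+9² = 130 > 81 = 9² → acute
(88,285,152): 88+152 ≤ 285, not a triangle
2 of the 6 are right.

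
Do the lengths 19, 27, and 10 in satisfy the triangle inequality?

The longest side is 27, and the other two sum to 29.
Since 29 > 27, the triangle inequality holds.

Yes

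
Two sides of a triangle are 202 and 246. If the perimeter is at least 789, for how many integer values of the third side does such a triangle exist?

107

Triangle inequality: 44 < x < 448. Perimeter ≥ 789 gives x ≥ 789 − 202 − 246 = 341.
So 341 ≤ x < 448; integers 341 through 447: 107 values.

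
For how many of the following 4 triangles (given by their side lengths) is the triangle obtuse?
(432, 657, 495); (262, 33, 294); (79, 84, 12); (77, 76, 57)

2

(432,657,495): 432²+495² = 431649 = 657² → right
(262,33,294): 33²+262² = 69733 < 86436 = 294² → obtuse
(79,84,12): 12²+79² = 6385 < 7056 = 84² → obtuse
(77,76,57): 57²+76² = 9025 > 5929 = 77² → acute
2 of the 4 are obtuse.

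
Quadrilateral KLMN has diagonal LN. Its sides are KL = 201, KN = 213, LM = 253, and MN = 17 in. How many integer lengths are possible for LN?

33

From triangle KLN: 12 < LN < 414.
From triangle MLN: 236 < LN < 270.
Intersection: 236 < LN < 270, so integers 237 through 269: 33 values.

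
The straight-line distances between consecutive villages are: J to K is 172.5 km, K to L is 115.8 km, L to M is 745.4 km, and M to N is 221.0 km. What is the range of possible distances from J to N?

236.1 ≤ JN ≤ 1254.7 km

The maximum is all hops collinear in one direction: 172.5 + 115.8 + 745.4 + 221.0 = 1254.7.
The longest hop is 745.4; the others sum to 509.3. Folding the others back against it leaves at least 745.4 − 509.3 = 236.1.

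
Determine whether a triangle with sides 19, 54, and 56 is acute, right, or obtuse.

Compare the square of the longest side to the sum of squares of the other two: 19² + 54² = 3277 > 3136 = 56².

acute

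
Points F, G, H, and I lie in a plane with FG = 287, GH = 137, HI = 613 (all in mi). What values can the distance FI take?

189 ≤ FI ≤ 1037 mi

The maximum is all hops collinear in one direction: 287 + 137 + 613 = 1037.
The longest hop is 613; the others sum to 424. Folding the others back against it leaves at least 613 − 424 = 189.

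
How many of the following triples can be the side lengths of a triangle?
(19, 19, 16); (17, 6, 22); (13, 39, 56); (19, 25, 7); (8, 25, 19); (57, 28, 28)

4

(16,19,19): 16+19 > 19 → valid
(6,17,22): 6+17 > 22 → valid
(13,39,56): 13+39 ≤ 56 → not valid
(7,19,25): 7+19 > 25 → valid
(8,19,25): 8+19 > 25 → valid
(28,28,57): 28+28 ≤ 57 → not valid
4 of the 6 triples form a triangle.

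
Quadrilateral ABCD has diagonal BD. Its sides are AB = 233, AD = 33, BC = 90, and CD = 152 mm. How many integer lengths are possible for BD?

41

From triangle ABD: 200 < BD < 266.
From triangle CBD: 62 < BD < 242.
Intersection: 200 < BD < 242, so integers 201 through 241: 41 values.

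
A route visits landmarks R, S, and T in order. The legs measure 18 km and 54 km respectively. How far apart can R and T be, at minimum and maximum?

36 ≤ RT ≤ 72 km

By the triangle inequality, |18 − 54| ≤ RT ≤ 18 + 54.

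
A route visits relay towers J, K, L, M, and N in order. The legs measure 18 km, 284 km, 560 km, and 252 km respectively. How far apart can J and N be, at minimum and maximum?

6 ≤ JN ≤ 1114 km

The maximum is all hops collinear in one direction: 18 + 284 + 560 + 252 = 1114.
The longest hop is 560; the others sum to 554. Folding the others back against it leaves at least 560 − 554 = 6.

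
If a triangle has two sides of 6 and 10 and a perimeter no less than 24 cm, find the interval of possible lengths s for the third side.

Triangle inequality alone gives 4 < s < 16.
The perimeter condition gives s ≥ 24 − 6 − 10 = 8.
Intersecting the two: 8 ≤ s < 16.

8 ≤ s < 16 cm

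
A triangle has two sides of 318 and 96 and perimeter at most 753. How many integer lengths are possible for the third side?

Triangle inequality: 222 < x < 414. Perimeter ≤ 753 gives x ≤ 753 − 318 − 96 = 339.
So 222 < x ≤ 339; integers 223 through 339: 117 values.

117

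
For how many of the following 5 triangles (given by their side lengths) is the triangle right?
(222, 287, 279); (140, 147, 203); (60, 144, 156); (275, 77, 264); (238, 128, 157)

3

(222,287,279): 222²+279² = 127125 > 82369 = 287² → acute
(140,147,203): 140²+147² = 41209 = 203² → right
(60,144,156): 60²+144² = 24336 = 156² → right
(275,77,264): 77²+264² = 75625 = 275² → right
(238,128,157): 128²+157² = 41033 < 56644 = 238² → obtuse
3 of the 5 are right.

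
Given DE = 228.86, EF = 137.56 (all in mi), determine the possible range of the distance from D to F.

By the triangle inequality, |228.86 − 137.56| ≤ DF ≤ 228.86 + 137.56.

91.30 ≤ DF ≤ 366.42 mi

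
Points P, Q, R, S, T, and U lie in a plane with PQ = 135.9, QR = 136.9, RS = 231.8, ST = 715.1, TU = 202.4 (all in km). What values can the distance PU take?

8.1 ≤ PU ≤ 1422.1 km

The maximum is all hops collinear in one direction: 135.9 + 136.9 + 231.8 + 715.1 + 202.4 = 1422.1.
The longest hop is 715.1; the others sum to 707.0. Folding the others back against it leaves at least 715.1 − 707.0 = 8.1.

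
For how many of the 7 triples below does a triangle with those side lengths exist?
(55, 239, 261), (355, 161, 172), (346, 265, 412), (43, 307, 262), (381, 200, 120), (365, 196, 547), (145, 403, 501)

4

(55,239,261): 55+239 > 261 → valid
(161,172,355): 161+172 ≤ 355 → not valid
(265,346,412): 265+346 > 412 → valid
(43,262,307): 43+262 ≤ 307 → not valid
(120,200,381): 120+200 ≤ 381 → not valid
(196,365,547): 196+365 > 547 → valid
(145,403,501): 145+403 > 501 → valid
4 of the 7 triples form a triangle.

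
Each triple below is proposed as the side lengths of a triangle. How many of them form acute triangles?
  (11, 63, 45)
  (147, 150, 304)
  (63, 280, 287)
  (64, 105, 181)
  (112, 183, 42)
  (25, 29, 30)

(11,63,45): 11+45 ≤ 63, not a triangle
(147,150,304): 147+150 ≤ 304, not a triangle
(63,280,287): 63²+280² = 82369 = 287² → right
(64,105,181): 64+105 ≤ 181, not a triangle
(112,183,42): 42+112 ≤ 183, not a triangle
(25,29,30): 25²+29² = 1466 > 900 = 30² → acute
1 of the 6 is acute.

1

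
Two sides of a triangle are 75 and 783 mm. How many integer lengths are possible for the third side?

The third side lies in the open interval (708, 858).
Integers from 709 to 857 inclusive: 857 − 709 + 1 = 149.

149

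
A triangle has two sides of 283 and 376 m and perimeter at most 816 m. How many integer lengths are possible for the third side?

64

Triangle inequality: 93 < x < 659. Perimeter ≤ 816 gives x ≤ 816 − 283 − 376 = 157.
So 93 < x ≤ 157; integers 94 through 157: 64 values.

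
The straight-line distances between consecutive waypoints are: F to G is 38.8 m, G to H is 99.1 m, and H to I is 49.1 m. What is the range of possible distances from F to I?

11.2 ≤ FI ≤ 187.0 m

The maximum is all hops collinear in one direction: 38.8 + 99.1 + 49.1 = 187.0.
The longest hop is 99.1; the others sum to 87.9. Folding the others back against it leaves at least 99.1 − 87.9 = 11.2.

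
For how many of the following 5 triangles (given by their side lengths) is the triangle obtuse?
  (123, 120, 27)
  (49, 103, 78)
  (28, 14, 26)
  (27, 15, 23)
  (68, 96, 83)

1

(123,120,27): 27²+120² = 15129 = 123² → right
(49,103,78): 49²+78² = 8485 < 10609 = 103² → obtuse
(28,14,26): 14²+26² = 872 > 784 = 28² → acute
(27,15,23): 15²+23² = 754 > 729 = 27² → acute
(68,96,83): 68²+83² = 11513 > 9216 = 96² → acute
1 of the 5 is obtuse.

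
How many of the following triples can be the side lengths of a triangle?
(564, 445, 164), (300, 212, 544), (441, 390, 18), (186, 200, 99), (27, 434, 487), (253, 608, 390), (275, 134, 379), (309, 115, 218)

(164,445,564): 164+445 > 564 → valid
(212,300,544): 212+300 ≤ 544 → not valid
(18,390,441): 18+390 ≤ 441 → not valid
(99,186,200): 99+186 > 200 → valid
(27,434,487): 27+434 ≤ 487 → not valid
(253,390,608): 253+390 > 608 → valid
(134,275,379): 134+275 > 379 → valid
(115,218,309): 115+218 > 309 → valid
5 of the 8 triples form a triangle.

5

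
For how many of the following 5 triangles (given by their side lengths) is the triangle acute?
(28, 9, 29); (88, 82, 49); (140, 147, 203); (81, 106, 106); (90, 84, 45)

(28,9,29): 9²+28² = 865 > 841 = 29² → acute
(88,82,49): 49²+82² = 9125 > 7744 = 88² → acute
(140,147,203): 140²+147² = 41209 = 203² → right
(81,106,106): 81²+106² = 17797 > 11236 = 106² → acute
(90,84,45): 45²+84² = 9081 > 8100 = 90² → acute
4 of the 5 are acute.

4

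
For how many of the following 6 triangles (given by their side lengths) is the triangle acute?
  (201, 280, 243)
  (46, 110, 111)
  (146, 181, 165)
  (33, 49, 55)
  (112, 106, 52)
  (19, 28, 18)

5

(201,280,243): 201²+243² = 99450 > 78400 = 280² → acute
(46,110,111): 46²+110² = 14216 > 12321 = 111² → acute
(146,181,165): 146²+165² = 48541 > 32761 = 181² → acute
(33,49,55): 33²+49² = 3490 > 3025 = 55² → acute
(112,106,52): 52²+106² = 13940 > 12544 = 112² → acute
(19,28,18): 18²+19² = 685 < 784 = 28² → obtuse
5 of the 6 are acute.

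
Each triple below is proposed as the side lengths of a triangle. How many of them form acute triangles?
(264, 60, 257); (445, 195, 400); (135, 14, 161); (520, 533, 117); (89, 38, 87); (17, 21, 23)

2

(264,60,257): 60²+257² = 69649 < 69696 = 264² → obtuse
(445,195,400): 195²+400² = 198025 = 445² → right
(135,14,161): 14+135 ≤ 161, not a triangle
(520,533,117): 117²+520² = 284089 = 533² → right
(89,38,87): 38²+87² = 9013 > 7921 = 89² → acute
(17,21,23): 17²+21² = 730 > 529 = 23² → acute
2 of the 6 are acute.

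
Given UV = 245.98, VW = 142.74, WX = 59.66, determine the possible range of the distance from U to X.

43.58 ≤ UX ≤ 448.38

The maximum is all hops collinear in one direction: 245.98 + 142.74 + 59.66 = 448.38.
The longest hop is 245.98; the others sum to 202.40. Folding the others back against it leaves at least 245.98 − 202.40 = 43.58.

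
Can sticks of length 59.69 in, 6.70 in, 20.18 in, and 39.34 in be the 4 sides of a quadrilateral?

Yes

A quadrilateral exists iff every side is shorter than the sum of the others — equivalently, the longest side is less than the sum of the rest.
Longest side 59.69 < 66.22 (sum of the remaining 3), so yes.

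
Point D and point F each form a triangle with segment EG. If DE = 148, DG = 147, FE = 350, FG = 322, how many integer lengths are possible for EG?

From triangle DEG: 1 < EG < 295.
From triangle FEG: 28 < EG < 672.
Intersection: 28 < EG < 295, so integers 29 through 294: 266 values.

266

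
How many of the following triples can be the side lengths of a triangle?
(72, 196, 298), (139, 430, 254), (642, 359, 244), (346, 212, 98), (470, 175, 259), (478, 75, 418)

1

(72,196,298): 72+196 ≤ 298 → not valid
(139,254,430): 139+254 ≤ 430 → not valid
(244,359,642): 244+359 ≤ 642 → not valid
(98,212,346): 98+212 ≤ 346 → not valid
(175,259,470): 175+259 ≤ 470 → not valid
(75,418,478): 75+418 > 478 → valid
1 of the 6 triples forms a triangle.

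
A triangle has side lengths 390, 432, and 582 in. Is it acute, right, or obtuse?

right

Compare the square of the longest side to the sum of squares of the other two: 390² + 432² = 338724 = 582².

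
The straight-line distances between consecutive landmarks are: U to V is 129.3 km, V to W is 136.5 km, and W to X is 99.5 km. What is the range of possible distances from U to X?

The maximum is all hops collinear in one direction: 129.3 + 136.5 + 99.5 = 365.3.
The longest hop is 136.5; the others sum to 228.8. Since 136.5 ≤ 228.8, the path can fold back on itself completely, so the minimum distance is 0.

0 ≤ UX ≤ 365.3 km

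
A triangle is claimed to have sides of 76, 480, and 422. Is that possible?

Yes

The longest side is 480, and the other two sum to 498.
Since 498 > 480, the triangle inequality holds.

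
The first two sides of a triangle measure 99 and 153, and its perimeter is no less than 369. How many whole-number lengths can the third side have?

135

Triangle inequality: 54 < x < 252. Perimeter ≥ 369 gives x ≥ 369 − 99 − 153 = 117.
So 117 ≤ x < 252; integers 117 through 251: 135 values.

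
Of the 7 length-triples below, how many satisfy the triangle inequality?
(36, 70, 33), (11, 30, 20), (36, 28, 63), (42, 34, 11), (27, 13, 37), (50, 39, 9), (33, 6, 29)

5

(33,36,70): 33+36 ≤ 70 → not valid
(11,20,30): 11+20 > 30 → valid
(28,36,63): 28+36 > 63 → valid
(11,34,42): 11+34 > 42 → valid
(13,27,37): 13+27 > 37 → valid
(9,39,50): 9+39 ≤ 50 → not valid
(6,29,33): 6+29 > 33 → valid
5 of the 7 triples form a triangle.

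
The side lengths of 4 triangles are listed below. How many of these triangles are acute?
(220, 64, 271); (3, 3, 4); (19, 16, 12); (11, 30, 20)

2

(220,64,271): 64²+220² = 52496 < 73441 = 271² → obtuse
(3,3,4): 3²+3² = 18 > 16 = 4² → acute
(19,16,12): 12²+16² = 400 > 361 = 19² → acute
(11,30,20): 11²+20² = 521 < 900 = 30² → obtuse
2 of the 4 are acute.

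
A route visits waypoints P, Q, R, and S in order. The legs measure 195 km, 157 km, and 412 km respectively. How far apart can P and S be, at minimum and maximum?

The maximum is all hops collinear in one direction: 195 + 157 + 412 = 764.
The longest hop is 412; the others sum to 352. Folding the others back against it leaves at least 412 − 352 = 60.

60 ≤ PS ≤ 764 km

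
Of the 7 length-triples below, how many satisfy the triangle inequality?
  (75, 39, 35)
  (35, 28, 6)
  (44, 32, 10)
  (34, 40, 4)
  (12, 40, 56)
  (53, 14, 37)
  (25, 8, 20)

(35,39,75): 35+39 ≤ 75 → not valid
(6,28,35): 6+28 ≤ 35 → not valid
(10,32,44): 10+32 ≤ 44 → not valid
(4,34,40): 4+34 ≤ 40 → not valid
(12,40,56): 12+40 ≤ 56 → not valid
(14,37,53): 14+37 ≤ 53 → not valid
(8,20,25): 8+20 > 25 → valid
1 of the 7 triples forms a triangle.

1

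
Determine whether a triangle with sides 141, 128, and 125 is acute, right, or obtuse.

acute

Compare the square of the longest side to the sum of squares of the other two: 125² + 128² = 32009 > 19881 = 141².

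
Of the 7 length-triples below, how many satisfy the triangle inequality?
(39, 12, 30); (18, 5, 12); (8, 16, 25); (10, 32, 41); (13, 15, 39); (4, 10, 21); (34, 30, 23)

(12,30,39): 12+30 > 39 → valid
(5,12,18): 5+12 ≤ 18 → not valid
(8,16,25): 8+16 ≤ 25 → not valid
(10,32,41): 10+32 > 41 → valid
(13,15,39): 13+15 ≤ 39 → not valid
(4,10,21): 4+10 ≤ 21 → not valid
(23,30,34): 23+30 > 34 → valid
3 of the 7 triples form a triangle.

3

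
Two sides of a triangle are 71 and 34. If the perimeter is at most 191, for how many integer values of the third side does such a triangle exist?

Triangle inequality: 37 < x < 105. Perimeter ≤ 191 gives x ≤ 191 − 71 − 34 = 86.
So 37 < x ≤ 86; integers 38 through 86: 49 values.

49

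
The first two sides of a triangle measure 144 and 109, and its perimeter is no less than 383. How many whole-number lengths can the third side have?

123

Triangle inequality: 35 < x < 253. Perimeter ≥ 383 gives x ≥ 383 − 144 − 109 = 130.
So 130 ≤ x < 253; integers 130 through 252: 123 values.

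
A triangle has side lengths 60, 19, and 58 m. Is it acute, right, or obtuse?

Compare the square of the longest side to the sum of squares of the other two: 19² + 58² = 3725 > 3600 = 60².

acute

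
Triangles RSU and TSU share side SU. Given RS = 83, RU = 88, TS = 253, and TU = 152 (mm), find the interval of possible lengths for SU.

From triangle RSU: |83 − 88| < SU < 83 + 88, i.e. 5 < SU < 171.
From triangle TSU: 101 < SU < 405.
Both must hold, so SU lies in the intersection.

101 < SU < 171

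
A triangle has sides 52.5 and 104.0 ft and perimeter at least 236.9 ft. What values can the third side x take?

Triangle inequality alone gives 51.5 < x < 156.5.
The perimeter condition gives x ≥ 236.9 − 52.5 − 104.0 = 80.4.
Intersecting the two: 80.4 ≤ x < 156.5.

80.4 ≤ x < 156.5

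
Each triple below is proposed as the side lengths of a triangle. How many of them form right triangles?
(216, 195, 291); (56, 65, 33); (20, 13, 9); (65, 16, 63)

3

(216,195,291): 195²+216² = 84681 = 291² → right
(56,65,33): 33²+56² = 4225 = 65² → right
(20,13,9): 9²+13² = 250 < 400 = 20² → obtuse
(65,16,63): 16²+63² = 4225 = 65² → right
3 of the 4 are right.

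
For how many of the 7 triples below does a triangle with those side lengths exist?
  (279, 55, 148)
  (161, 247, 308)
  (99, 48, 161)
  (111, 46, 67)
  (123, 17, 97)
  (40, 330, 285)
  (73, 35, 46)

3

(55,148,279): 55+148 ≤ 279 → not valid
(161,247,308): 161+247 > 308 → valid
(48,99,161): 48+99 ≤ 161 → not valid
(46,67,111): 46+67 > 111 → valid
(17,97,123): 17+97 ≤ 123 → not valid
(40,285,330): 40+285 ≤ 330 → not valid
(35,46,73): 35+46 > 73 → valid
3 of the 7 triples form a triangle.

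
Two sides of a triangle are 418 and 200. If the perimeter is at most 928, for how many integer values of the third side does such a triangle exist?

92

Triangle inequality: 218 < x < 618. Perimeter ≤ 928 gives x ≤ 928 − 418 − 200 = 310.
So 218 < x ≤ 310; integers 219 through 310: 92 values.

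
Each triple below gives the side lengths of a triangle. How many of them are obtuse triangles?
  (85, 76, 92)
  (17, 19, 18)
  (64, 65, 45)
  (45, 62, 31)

(85,76,92): 76²+85² = 13001 > 8464 = 92² → acute
(17,19,18): 17²+18² = 613 > 361 = 19² → acute
(64,65,45): 45²+64² = 6121 > 4225 = 65² → acute
(45,62,31): 31²+45² = 2986 < 3844 = 62² → obtuse
1 of the 4 is obtuse.

1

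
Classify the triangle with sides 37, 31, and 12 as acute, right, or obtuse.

obtuse

Compare the square of the longest side to the sum of squares of the other two: 12² + 31² = 1105 < 1369 = 37².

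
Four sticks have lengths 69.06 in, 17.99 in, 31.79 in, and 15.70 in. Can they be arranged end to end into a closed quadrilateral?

For a quadrilateral, each side must be shorter than the sum of the others.
Here the longest side is 69.06, but the remaining 3 sides sum to only 65.48.

No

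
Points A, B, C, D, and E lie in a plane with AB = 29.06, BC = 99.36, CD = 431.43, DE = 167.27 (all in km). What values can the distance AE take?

The maximum is all hops collinear in one direction: 29.06 + 99.36 + 431.43 + 167.27 = 727.12.
The longest hop is 431.43; the others sum to 295.69. Folding the others back against it leaves at least 431.43 − 295.69 = 135.74.

135.74 ≤ AE ≤ 727.12 km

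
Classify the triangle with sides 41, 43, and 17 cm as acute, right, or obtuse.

Compare the square of the longest side to the sum of squares of the other two: 17² + 41² = 1970 > 1849 = 43².

acute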